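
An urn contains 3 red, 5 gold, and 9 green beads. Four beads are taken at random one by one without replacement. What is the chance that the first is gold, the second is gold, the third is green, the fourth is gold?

Multiply the conditional probability of each draw in order, without replacement, so each draw removes one from its color and from the total.
P = (5/17) · (4/16) · (9/15) · (3/14) = 9/952 ≈ 0.0095.

9/952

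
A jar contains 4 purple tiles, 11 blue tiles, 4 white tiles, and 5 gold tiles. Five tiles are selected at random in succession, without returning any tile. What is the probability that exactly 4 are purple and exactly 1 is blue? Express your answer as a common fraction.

Unordered draws without replacement: count favorable combinations over C(24,5).
Favorable = C(4,4) · C(11,1) · C(4,0) · C(5,0) = 11; total = C(24,5) = 42504.
P = 11/42504 = 1/3864 ≈ 0.0003.

1/3864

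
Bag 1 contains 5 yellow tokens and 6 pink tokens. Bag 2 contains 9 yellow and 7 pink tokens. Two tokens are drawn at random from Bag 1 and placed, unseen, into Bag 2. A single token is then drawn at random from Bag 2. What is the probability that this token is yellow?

109/198

Condition on how many of the transferred tokens are yellow (from Bag 1: 5 yellow of 11; then Bag 2 has 18 total).
  0 yellow: C(5,0)C(6,2)/C(11,2) = 3/11; then P = 9/18
  1 yellow: C(5,1)C(6,1)/C(11,2) = 6/11; then P = 10/18
  2 yellow: C(5,2)C(6,0)/C(11,2) = 2/11; then P = 11/18
P(yellow from Bag 2) = 109/198 ≈ 0.5505.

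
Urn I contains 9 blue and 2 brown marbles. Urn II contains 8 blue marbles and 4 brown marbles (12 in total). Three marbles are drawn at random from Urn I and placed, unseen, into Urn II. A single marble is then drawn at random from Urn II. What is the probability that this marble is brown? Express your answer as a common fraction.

Condition on how many of the transferred marbles are brown (from Urn I: 2 brown of 11; then Urn II has 15 total).
  0 brown: C(2,0)C(9,3)/C(11,3) = 28/55; then P = 4/15
  1 brown: C(2,1)C(9,2)/C(11,3) = 24/55; then P = 5/15
  2 brown: C(2,2)C(9,1)/C(11,3) = 3/55; then P = 6/15
P(brown from Urn II) = 10/33 ≈ 0.3030.

10/33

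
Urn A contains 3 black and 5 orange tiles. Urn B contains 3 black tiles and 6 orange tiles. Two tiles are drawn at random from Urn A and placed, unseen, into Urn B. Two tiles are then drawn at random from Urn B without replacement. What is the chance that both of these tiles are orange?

Condition on how many of the transferred tiles are orange (from Urn A: 5 orange of 8; then Urn B has 11 total).
  0 orange: C(5,0)C(3,2)/C(8,2) = 3/28; then P = C(6,2)/C(11,2) = 3/11
  1 orange: C(5,1)C(3,1)/C(8,2) = 15/28; then P = C(7,2)/C(11,2) = 21/55
  2 orange: C(5,2)C(3,0)/C(8,2) = 5/14; then P = C(8,2)/C(11,2) = 28/55
P(both orange) = 32/77 ≈ 0.4156.

32/77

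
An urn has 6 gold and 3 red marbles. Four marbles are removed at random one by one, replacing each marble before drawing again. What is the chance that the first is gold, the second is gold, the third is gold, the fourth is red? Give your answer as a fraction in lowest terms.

Multiply the conditional probability of each draw in order, with replacement (the composition resets each draw).
P = (6/9) · (6/9) · (6/9) · (3/9) = 8/81 ≈ 0.0988.

8/81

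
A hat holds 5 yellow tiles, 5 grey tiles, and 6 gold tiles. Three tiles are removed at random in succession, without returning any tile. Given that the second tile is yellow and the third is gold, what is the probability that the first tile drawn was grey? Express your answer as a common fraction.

P(first=grey and the second tile is yellow and the third is gold) = (5/16)·(5/15)·(6/14) = 5/112.
P(E) = Σ over first color = 1/28 + 5/112 + 5/112 = 1/8.
By Bayes, P(first=grey | E) = 5/112 / 1/8 = 5/14 ≈ 0.3571.

5/14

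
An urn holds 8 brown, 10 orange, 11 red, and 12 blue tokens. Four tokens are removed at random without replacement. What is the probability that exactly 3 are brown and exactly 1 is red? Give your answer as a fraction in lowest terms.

308/50635

Unordered draws without replacement: count favorable combinations over C(41,4).
Favorable = C(8,3) · C(10,0) · C(11,1) · C(12,0) = 616; total = C(41,4) = 101270.
P = 616/101270 = 308/50635 ≈ 0.0061.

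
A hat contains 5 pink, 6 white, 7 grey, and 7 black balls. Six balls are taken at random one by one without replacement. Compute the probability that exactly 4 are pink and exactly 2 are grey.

3/5060

Unordered draws without replacement: count favorable combinations over C(25,6).
Favorable = C(5,4) · C(6,0) · C(7,2) · C(7,0) = 105; total = C(25,6) = 177100.
P = 105/177100 = 3/5060 ≈ 0.0006.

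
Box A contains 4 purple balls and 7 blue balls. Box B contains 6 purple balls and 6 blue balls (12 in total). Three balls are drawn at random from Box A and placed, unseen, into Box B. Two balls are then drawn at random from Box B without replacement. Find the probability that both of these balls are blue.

46/175

Condition on how many of the transferred balls are blue (from Box A: 7 blue of 11; then Box B has 15 total).
  0 blue: C(7,0)C(4,3)/C(11,3) = 4/165; then P = C(6,2)/C(15,2) = 1/7
  1 blue: C(7,1)C(4,2)/C(11,3) = 14/55; then P = C(7,2)/C(15,2) = 1/5
  2 blue: C(7,2)C(4,1)/C(11,3) = 28/55; then P = C(8,2)/C(15,2) = 4/15
  3 blue: C(7,3)C(4,0)/C(11,3) = 7/33; then P = C(9,2)/C(15,2) = 12/35
P(both blue) = 46/175 ≈ 0.2629.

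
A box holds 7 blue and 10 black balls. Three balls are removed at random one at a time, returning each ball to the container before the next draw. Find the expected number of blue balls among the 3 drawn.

21/17

By linearity of expectation, E[X] = Σ P(draw i is blue); each independent draw has P(blue) = 7/17.
E[X] = 3 · 7/17 = 21/17 ≈ 1.2353.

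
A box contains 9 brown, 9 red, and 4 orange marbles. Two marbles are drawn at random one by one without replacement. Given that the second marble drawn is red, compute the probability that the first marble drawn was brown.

3/7

P(first=brown and the second marble drawn is red) = (9/22)·(9/21) = 27/154.
P(the second marble drawn is red) = Σ over first color = 27/154 + 12/77 + 6/77 = 9/22.
By Bayes, P(first=brown | the second marble drawn is red) = 27/154 / 9/22 = 3/7 ≈ 0.4286.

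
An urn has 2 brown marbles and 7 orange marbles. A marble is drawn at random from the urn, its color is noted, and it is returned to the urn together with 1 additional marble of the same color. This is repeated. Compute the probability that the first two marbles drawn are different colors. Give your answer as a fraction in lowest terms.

Either brown then orange, or orange then brown; after the first draw the total is 10.
P = (2/9)·(7/10) + (7/9)·(2/10) = 14/45 ≈ 0.3111.

14/45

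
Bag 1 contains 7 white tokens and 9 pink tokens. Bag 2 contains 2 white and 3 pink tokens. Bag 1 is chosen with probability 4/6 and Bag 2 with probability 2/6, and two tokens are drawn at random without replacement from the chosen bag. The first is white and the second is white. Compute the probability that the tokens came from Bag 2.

P(E | Bag 1) = 7/40; P(E | Bag 2) = 1/10.
P(E) = 2/3·7/40 + 1/3·1/10 = 3/20.
By Bayes' rule, P(Bag 2 | E) = 1/30 / 3/20 = 2/9 ≈ 0.2222.

2/9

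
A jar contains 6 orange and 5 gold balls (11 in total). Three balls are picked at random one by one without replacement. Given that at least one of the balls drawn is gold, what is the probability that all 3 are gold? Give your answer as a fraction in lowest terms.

2/29

P(all 3 gold) = C(5,3)/C(11,3) = 2/33; P(at least one gold) = 1 − C(6,3)/C(11,3) = 29/33.
Since 'all 3 gold' ⊆ 'at least one gold', P(all 3 | at least one) = 2/33 / 29/33 = 2/29 ≈ 0.0690.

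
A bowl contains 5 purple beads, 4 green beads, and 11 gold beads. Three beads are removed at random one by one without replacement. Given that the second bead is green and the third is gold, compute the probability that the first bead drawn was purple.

P(first=purple and the second bead is green and the third is gold) = (5/20)·(4/19)·(11/18) = 11/342.
P(E) = Σ over first color = 11/342 + 11/570 + 11/171 = 11/95.
By Bayes, P(first=purple | E) = 11/342 / 11/95 = 5/18 ≈ 0.2778.

5/18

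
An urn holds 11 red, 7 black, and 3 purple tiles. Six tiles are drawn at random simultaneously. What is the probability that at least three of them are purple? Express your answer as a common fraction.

2/133

Sum the hypergeometric tail for j = 3,…,3 purple tiles.
Favorable = C(3,3)·C(18,3) = 816; total = C(21,6) = 54264.
P = 816/54264 = 2/133 ≈ 0.0150.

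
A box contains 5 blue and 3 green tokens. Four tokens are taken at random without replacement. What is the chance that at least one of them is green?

Use the complement: P(at least one green) = 1 − P(no green).
P(none) = C(5,4)/C(8,4) = 5/70.
So P = 1 − 5/70 = 13/14 ≈ 0.9286.

13/14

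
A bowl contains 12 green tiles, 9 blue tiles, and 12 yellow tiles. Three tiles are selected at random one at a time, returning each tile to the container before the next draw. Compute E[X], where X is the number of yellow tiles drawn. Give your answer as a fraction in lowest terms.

By linearity of expectation, E[X] = Σ P(draw i is yellow); each independent draw has P(yellow) = 12/33.
E[X] = 3 · 12/33 = 12/11 ≈ 1.0909.

12/11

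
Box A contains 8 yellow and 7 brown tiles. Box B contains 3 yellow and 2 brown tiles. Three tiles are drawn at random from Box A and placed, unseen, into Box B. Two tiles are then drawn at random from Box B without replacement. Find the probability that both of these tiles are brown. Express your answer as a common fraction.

11/70

Condition on how many of the transferred tiles are brown (from Box A: 7 brown of 15; then Box B has 8 total).
  0 brown: C(7,0)C(8,3)/C(15,3) = 8/65; then P = C(2,2)/C(8,2) = 1/28
  1 brown: C(7,1)C(8,2)/C(15,3) = 28/65; then P = C(3,2)/C(8,2) = 3/28
  2 brown: C(7,2)C(8,1)/C(15,3) = 24/65; then P = C(4,2)/C(8,2) = 3/14
  3 brown: C(7,3)C(8,0)/C(15,3) = 1/13; then P = C(5,2)/C(8,2) = 5/14
P(both brown) = 11/70 ≈ 0.1571.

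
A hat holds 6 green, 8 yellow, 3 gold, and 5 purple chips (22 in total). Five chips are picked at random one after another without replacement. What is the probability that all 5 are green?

1/4389

Unordered draws without replacement: count favorable combinations over C(22,5).
Favorable = C(6,5) · C(8,0) · C(3,0) · C(5,0) = 6; total = C(22,5) = 26334.
P = 6/26334 = 1/4389 ≈ 0.0002.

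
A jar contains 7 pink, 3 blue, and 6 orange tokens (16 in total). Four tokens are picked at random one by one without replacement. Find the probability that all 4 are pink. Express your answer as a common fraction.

Unordered draws without replacement: count favorable combinations over C(16,4).
Favorable = C(7,4) · C(3,0) · C(6,0) = 35; total = C(16,4) = 1820.
P = 35/1820 = 1/52 ≈ 0.0192.

1/52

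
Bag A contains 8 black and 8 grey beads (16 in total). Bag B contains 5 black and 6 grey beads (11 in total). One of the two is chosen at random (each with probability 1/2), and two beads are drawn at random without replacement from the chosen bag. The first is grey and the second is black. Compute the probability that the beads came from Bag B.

P(E | Bag A) = 4/15; P(E | Bag B) = 3/11.
P(E) = 1/2·4/15 + 1/2·3/11 = 89/330.
By Bayes' rule, P(Bag B | E) = 3/22 / 89/330 = 45/89 ≈ 0.5056.

45/89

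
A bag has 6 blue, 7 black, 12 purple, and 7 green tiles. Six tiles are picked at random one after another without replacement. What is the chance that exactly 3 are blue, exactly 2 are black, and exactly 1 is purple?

5/899

Unordered draws without replacement: count favorable combinations over C(32,6).
Favorable = C(6,3) · C(7,2) · C(12,1) · C(7,0) = 5040; total = C(32,6) = 906192.
P = 5040/906192 = 5/899 ≈ 0.0056.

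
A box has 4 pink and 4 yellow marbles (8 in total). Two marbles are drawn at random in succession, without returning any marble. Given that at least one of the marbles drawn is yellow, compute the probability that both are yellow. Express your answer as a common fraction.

3/11

P(both yellow) = C(4,2)/C(8,2) = 3/14; P(at least one yellow) = 1 − C(4,2)/C(8,2) = 11/14.
Since 'both yellow' ⊆ 'at least one yellow', P(both | at least one) = 3/14 / 11/14 = 3/11 ≈ 0.2727.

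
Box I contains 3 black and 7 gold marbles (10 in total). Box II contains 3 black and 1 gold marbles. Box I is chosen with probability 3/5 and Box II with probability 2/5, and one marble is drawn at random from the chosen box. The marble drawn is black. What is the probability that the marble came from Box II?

P(black | Box I) = 3/10; P(black | Box II) = 3/4.
P(black) = 3/5·3/10 + 2/5·3/4 = 12/25.
By Bayes' rule, P(Box II | black) = 3/10 / 12/25 = 5/8 ≈ 0.6250.

5/8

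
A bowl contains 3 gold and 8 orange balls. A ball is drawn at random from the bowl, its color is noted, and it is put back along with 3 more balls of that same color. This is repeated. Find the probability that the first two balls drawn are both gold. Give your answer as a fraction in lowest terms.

9/77

After a gold draw the bowl holds 6 gold out of 14.
P = (3/11)·(6/14) = 9/77 ≈ 0.1169.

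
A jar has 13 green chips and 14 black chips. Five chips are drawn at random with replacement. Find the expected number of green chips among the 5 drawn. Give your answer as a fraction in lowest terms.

By linearity of expectation, E[X] = Σ P(draw i is green); each independent draw has P(green) = 13/27.
E[X] = 5 · 13/27 = 65/27 ≈ 2.4074.

65/27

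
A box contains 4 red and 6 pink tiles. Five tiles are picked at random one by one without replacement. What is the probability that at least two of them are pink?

Sum the hypergeometric tail for j = 2,…,5 pink tiles.
Favorable = C(6,2)·C(4,3) + C(6,3)·C(4,2) + C(6,4)·C(4,1) + C(6,5)·C(4,0) = 246; total = C(10,5) = 252.
P = 246/252 = 41/42 ≈ 0.9762.

41/42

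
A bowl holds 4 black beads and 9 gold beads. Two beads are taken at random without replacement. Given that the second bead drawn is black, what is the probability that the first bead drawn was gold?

P(first=gold and the second bead drawn is black) = (9/13)·(4/12) = 3/13.
P(the second bead drawn is black) = Σ over first color = 1/13 + 3/13 = 4/13.
By Bayes, P(first=gold | the second bead drawn is black) = 3/13 / 4/13 = 3/4 ≈ 0.7500.

3/4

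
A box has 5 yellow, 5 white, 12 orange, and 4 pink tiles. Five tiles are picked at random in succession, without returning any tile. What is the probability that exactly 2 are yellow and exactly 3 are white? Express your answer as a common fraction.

Unordered draws without replacement: count favorable combinations over C(26,5).
Favorable = C(5,2) · C(5,3) · C(12,0) · C(4,0) = 100; total = C(26,5) = 65780.
P = 100/65780 = 5/3289 ≈ 0.0015.

5/3289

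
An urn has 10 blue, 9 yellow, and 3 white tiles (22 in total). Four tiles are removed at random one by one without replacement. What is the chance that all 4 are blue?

6/209

Unordered draws without replacement: count favorable combinations over C(22,4).
Favorable = C(10,4) · C(9,0) · C(3,0) = 210; total = C(22,4) = 7315.
P = 210/7315 = 6/209 ≈ 0.0287.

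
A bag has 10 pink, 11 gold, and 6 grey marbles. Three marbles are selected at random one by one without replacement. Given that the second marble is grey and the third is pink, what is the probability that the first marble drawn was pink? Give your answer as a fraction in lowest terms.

P(first=pink and the second marble is grey and the third is pink) = (10/27)·(6/26)·(9/25) = 2/65.
P(E) = Σ over first color = 2/65 + 22/585 + 2/117 = 10/117.
By Bayes, P(first=pink | E) = 2/65 / 10/117 = 9/25 ≈ 0.3600.

9/25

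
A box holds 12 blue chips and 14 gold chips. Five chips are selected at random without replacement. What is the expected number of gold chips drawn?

By linearity of expectation, E[X] = Σ P(draw i is gold); by symmetry each draw (even without replacement) has P(gold) = 14/26.
E[X] = 5 · 14/26 = 35/13 ≈ 2.6923.

35/13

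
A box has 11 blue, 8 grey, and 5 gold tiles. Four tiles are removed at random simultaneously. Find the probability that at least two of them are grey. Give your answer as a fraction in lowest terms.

Sum the hypergeometric tail for j = 2,…,4 grey tiles.
Favorable = C(8,2)·C(16,2) + C(8,3)·C(16,1) + C(8,4)·C(16,0) = 4326; total = C(24,4) = 10626.
P = 4326/10626 = 103/253 ≈ 0.4071.

103/253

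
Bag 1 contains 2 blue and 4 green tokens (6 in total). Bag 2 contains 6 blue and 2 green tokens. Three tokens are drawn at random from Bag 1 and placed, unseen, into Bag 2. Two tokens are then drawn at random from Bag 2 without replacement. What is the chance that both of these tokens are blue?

Condition on how many of the transferred tokens are blue (from Bag 1: 2 blue of 6; then Bag 2 has 11 total).
  0 blue: C(2,0)C(4,3)/C(6,3) = 1/5; then P = C(6,2)/C(11,2) = 3/11
  1 blue: C(2,1)C(4,2)/C(6,3) = 3/5; then P = C(7,2)/C(11,2) = 21/55
  2 blue: C(2,2)C(4,1)/C(6,3) = 1/5; then P = C(8,2)/C(11,2) = 28/55
P(both blue) = 106/275 ≈ 0.3855.

106/275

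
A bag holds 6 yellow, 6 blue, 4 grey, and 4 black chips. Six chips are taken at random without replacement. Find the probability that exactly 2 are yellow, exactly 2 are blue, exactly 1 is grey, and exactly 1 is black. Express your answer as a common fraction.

Unordered draws without replacement: count favorable combinations over C(20,6).
Favorable = C(6,2) · C(6,2) · C(4,1) · C(4,1) = 3600; total = C(20,6) = 38760.
P = 3600/38760 = 30/323 ≈ 0.0929.

30/323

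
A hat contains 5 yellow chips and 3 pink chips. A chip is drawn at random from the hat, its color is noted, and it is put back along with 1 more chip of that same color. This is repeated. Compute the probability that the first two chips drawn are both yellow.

After a yellow draw the hat holds 6 yellow out of 9.
P = (5/8)·(6/9) = 5/12 ≈ 0.4167.

5/12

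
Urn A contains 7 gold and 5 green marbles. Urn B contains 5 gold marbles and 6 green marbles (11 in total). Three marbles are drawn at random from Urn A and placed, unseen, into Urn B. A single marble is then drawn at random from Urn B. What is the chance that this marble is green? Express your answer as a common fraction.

Condition on how many of the transferred marbles are green (from Urn A: 5 green of 12; then Urn B has 14 total).
  0 green: C(5,0)C(7,3)/C(12,3) = 7/44; then P = 6/14
  1 green: C(5,1)C(7,2)/C(12,3) = 21/44; then P = 7/14
  2 green: C(5,2)C(7,1)/C(12,3) = 7/22; then P = 8/14
  3 green: C(5,3)C(7,0)/C(12,3) = 1/22; then P = 9/14
P(green from Urn B) = 29/56 ≈ 0.5179.

29/56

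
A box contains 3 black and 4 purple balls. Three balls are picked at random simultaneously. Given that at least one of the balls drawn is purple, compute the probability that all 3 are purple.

P(all 3 purple) = C(4,3)/C(7,3) = 4/35; P(at least one purple) = 1 − C(3,3)/C(7,3) = 34/35.
Since 'all 3 purple' ⊆ 'at least one purple', P(all 3 | at least one) = 4/35 / 34/35 = 2/17 ≈ 0.1176.

2/17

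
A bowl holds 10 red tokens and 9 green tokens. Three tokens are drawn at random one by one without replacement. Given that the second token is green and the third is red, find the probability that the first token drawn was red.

P(first=red and the second token is green and the third is red) = (10/19)·(9/18)·(9/17) = 45/323.
P(E) = Σ over first color = 45/323 + 40/323 = 5/19.
By Bayes, P(first=red | E) = 45/323 / 5/19 = 9/17 ≈ 0.5294.

9/17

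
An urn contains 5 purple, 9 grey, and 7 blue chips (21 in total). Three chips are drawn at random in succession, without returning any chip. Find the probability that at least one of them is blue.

Use the complement: P(at least one blue) = 1 − P(no blue).
P(none) = C(14,3)/C(21,3) = 364/1330.
So P = 1 − 364/1330 = 69/95 ≈ 0.7263.

69/95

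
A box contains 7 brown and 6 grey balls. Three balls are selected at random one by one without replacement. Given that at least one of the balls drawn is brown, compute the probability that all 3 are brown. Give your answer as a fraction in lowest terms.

5/38

P(all 3 brown) = C(7,3)/C(13,3) = 35/286; P(at least one brown) = 1 − C(6,3)/C(13,3) = 133/143.
Since 'all 3 brown' ⊆ 'at least one brown', P(all 3 | at least one) = 35/286 / 133/143 = 5/38 ≈ 0.1316.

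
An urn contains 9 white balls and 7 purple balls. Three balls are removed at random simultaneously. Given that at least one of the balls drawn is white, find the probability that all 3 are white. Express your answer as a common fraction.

P(all 3 white) = C(9,3)/C(16,3) = 3/20; P(at least one white) = 1 − C(7,3)/C(16,3) = 15/16.
Since 'all 3 white' ⊆ 'at least one white', P(all 3 | at least one) = 3/20 / 15/16 = 4/25 ≈ 0.1600.

4/25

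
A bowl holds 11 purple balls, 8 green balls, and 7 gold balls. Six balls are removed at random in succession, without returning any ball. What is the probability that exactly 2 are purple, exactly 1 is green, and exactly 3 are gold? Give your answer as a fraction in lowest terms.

20/299

Unordered draws without replacement: count favorable combinations over C(26,6).
Favorable = C(11,2) · C(8,1) · C(7,3) = 15400; total = C(26,6) = 230230.
P = 15400/230230 = 20/299 ≈ 0.0669.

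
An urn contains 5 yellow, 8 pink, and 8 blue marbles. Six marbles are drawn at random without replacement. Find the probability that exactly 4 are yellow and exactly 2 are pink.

Unordered draws without replacement: count favorable combinations over C(21,6).
Favorable = C(5,4) · C(8,2) · C(8,0) = 140; total = C(21,6) = 54264.
P = 140/54264 = 5/1938 ≈ 0.0026.

5/1938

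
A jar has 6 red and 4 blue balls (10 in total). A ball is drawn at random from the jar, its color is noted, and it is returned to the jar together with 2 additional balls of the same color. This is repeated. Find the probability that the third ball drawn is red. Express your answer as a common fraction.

Sum over the four possibilities for the first two draws (red/not-red each), tracking how the red count and total change by +2 per draw.
P(third is red) = 3/5 ≈ 0.6000. (In a Pólya urn every draw has the same marginal probability 6/10.)

3/5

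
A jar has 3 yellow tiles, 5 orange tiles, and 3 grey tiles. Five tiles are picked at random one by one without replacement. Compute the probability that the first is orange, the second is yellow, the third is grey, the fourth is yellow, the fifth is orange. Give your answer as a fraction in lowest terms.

1/154

Multiply the conditional probability of each draw in order, without replacement, so each draw removes one from its color and from the total.
P = (5/11) · (3/10) · (3/9) · (2/8) · (4/7) = 1/154 ≈ 0.0065.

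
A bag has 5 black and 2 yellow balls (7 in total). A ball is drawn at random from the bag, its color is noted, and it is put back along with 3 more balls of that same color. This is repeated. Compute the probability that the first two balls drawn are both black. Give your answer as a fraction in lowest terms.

After a black draw the bag holds 8 black out of 10.
P = (5/7)·(8/10) = 4/7 ≈ 0.5714.

4/7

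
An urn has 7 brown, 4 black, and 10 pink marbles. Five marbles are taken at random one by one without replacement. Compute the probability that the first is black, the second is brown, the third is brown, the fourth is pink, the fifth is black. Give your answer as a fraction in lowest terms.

2/969

Multiply the conditional probability of each draw in order, without replacement, so each draw removes one from its color and from the total.
P = (4/21) · (7/20) · (6/19) · (10/18) · (3/17) = 2/969 ≈ 0.0021.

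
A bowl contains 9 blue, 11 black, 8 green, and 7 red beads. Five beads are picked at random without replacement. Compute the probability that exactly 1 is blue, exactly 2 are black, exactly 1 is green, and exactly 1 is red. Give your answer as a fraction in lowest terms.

Unordered draws without replacement: count favorable combinations over C(35,5).
Favorable = C(9,1) · C(11,2) · C(8,1) · C(7,1) = 27720; total = C(35,5) = 324632.
P = 27720/324632 = 45/527 ≈ 0.0854.

45/527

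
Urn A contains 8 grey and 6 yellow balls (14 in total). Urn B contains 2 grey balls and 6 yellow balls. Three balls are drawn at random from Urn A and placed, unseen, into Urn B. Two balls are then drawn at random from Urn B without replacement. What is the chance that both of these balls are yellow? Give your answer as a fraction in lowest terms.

Condition on how many of the transferred balls are yellow (from Urn A: 6 yellow of 14; then Urn B has 11 total).
  0 yellow: C(6,0)C(8,3)/C(14,3) = 2/13; then P = C(6,2)/C(11,2) = 3/11
  1 yellow: C(6,1)C(8,2)/C(14,3) = 6/13; then P = C(7,2)/C(11,2) = 21/55
  2 yellow: C(6,2)C(8,1)/C(14,3) = 30/91; then P = C(8,2)/C(11,2) = 28/55
  3 yellow: C(6,3)C(8,0)/C(14,3) = 5/91; then P = C(9,2)/C(11,2) = 36/55
P(both yellow) = 192/455 ≈ 0.4220.

192/455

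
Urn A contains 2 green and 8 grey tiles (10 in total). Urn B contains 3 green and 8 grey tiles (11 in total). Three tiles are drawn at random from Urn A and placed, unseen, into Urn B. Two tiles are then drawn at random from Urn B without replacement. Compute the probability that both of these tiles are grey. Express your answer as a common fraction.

Condition on how many of the transferred tiles are grey (from Urn A: 8 grey of 10; then Urn B has 14 total).
  1 grey: C(8,1)C(2,2)/C(10,3) = 1/15; then P = C(9,2)/C(14,2) = 36/91
  2 grey: C(8,2)C(2,1)/C(10,3) = 7/15; then P = C(10,2)/C(14,2) = 45/91
  3 grey: C(8,3)C(2,0)/C(10,3) = 7/15; then P = C(11,2)/C(14,2) = 55/91
P(both grey) = 736/1365 ≈ 0.5392.

736/1365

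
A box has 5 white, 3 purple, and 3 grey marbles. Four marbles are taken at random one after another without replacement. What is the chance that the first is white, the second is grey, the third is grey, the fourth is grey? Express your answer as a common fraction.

Multiply the conditional probability of each draw in order, without replacement, so each draw removes one from its color and from the total.
P = (5/11) · (3/10) · (2/9) · (1/8) = 1/264 ≈ 0.0038.

1/264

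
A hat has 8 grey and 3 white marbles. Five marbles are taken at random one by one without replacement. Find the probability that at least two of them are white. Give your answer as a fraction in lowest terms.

Sum the hypergeometric tail for j = 2,…,3 white marbles.
Favorable = C(3,2)·C(8,3) + C(3,3)·C(8,2) = 196; total = C(11,5) = 462.
P = 196/462 = 14/33 ≈ 0.4242.

14/33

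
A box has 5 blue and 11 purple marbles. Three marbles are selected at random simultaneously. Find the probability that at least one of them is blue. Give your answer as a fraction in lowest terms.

79/112

Use the complement: P(at least one blue) = 1 − P(no blue).
P(none) = C(11,3)/C(16,3) = 165/560.
So P = 1 − 165/560 = 79/112 ≈ 0.7054.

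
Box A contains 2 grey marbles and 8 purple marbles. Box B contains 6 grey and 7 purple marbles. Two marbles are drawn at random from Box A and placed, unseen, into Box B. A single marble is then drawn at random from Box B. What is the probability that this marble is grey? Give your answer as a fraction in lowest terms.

Condition on how many of the transferred marbles are grey (from Box A: 2 grey of 10; then Box B has 15 total).
  0 grey: C(2,0)C(8,2)/C(10,2) = 28/45; then P = 6/15
  1 grey: C(2,1)C(8,1)/C(10,2) = 16/45; then P = 7/15
  2 grey: C(2,2)C(8,0)/C(10,2) = 1/45; then P = 8/15
P(grey from Box B) = 32/75 ≈ 0.4267.

32/75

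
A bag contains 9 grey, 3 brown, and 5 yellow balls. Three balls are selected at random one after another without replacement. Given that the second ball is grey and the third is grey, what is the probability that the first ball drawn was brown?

1/5

P(first=brown and the second ball is grey and the third is grey) = (3/17)·(9/16)·(8/15) = 9/170.
P(E) = Σ over first color = 21/170 + 9/170 + 3/34 = 9/34.
By Bayes, P(first=brown | E) = 9/170 / 9/34 = 1/5 ≈ 0.2000.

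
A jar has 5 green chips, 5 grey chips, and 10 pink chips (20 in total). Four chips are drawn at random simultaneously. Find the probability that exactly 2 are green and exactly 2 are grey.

Unordered draws without replacement: count favorable combinations over C(20,4).
Favorable = C(5,2) · C(5,2) · C(10,0) = 100; total = C(20,4) = 4845.
P = 100/4845 = 20/969 ≈ 0.0206.

20/969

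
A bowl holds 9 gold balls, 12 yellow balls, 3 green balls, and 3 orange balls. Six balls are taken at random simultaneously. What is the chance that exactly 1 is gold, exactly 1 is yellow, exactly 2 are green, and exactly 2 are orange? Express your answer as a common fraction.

Unordered draws without replacement: count favorable combinations over C(27,6).
Favorable = C(9,1) · C(12,1) · C(3,2) · C(3,2) = 972; total = C(27,6) = 296010.
P = 972/296010 = 54/16445 ≈ 0.0033.

54/16445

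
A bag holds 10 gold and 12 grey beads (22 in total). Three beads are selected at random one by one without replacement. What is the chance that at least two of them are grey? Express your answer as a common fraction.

4/7

Sum the hypergeometric tail for j = 2,…,3 grey beads.
Favorable = C(12,2)·C(10,1) + C(12,3)·C(10,0) = 880; total = C(22,3) = 1540.
P = 880/1540 = 4/7 ≈ 0.5714.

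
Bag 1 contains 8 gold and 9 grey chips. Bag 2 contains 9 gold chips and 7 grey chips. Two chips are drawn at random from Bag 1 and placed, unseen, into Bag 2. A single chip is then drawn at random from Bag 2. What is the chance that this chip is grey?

137/306

Condition on how many of the transferred chips are grey (from Bag 1: 9 grey of 17; then Bag 2 has 18 total).
  0 grey: C(9,0)C(8,2)/C(17,2) = 7/34; then P = 7/18
  1 grey: C(9,1)C(8,1)/C(17,2) = 9/17; then P = 8/18
  2 grey: C(9,2)C(8,0)/C(17,2) = 9/34; then P = 9/18
P(grey from Bag 2) = 137/306 ≈ 0.4477.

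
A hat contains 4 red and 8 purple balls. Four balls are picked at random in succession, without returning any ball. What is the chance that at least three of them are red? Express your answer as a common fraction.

Sum the hypergeometric tail for j = 3,…,4 red balls.
Favorable = C(4,3)·C(8,1) + C(4,4)·C(8,0) = 33; total = C(12,4) = 495.
P = 33/495 = 1/15 ≈ 0.0667.

1/15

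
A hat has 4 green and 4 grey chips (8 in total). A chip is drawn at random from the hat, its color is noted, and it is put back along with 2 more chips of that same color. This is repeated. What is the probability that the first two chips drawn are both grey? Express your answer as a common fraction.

3/10

After a grey draw the hat holds 6 grey out of 10.
P = (4/8)·(6/10) = 3/10 ≈ 0.3000.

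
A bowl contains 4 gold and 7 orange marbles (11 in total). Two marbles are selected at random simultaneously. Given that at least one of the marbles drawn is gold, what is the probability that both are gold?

3/17

P(both gold) = C(4,2)/C(11,2) = 6/55; P(at least one gold) = 1 − C(7,2)/C(11,2) = 34/55.
Since 'both gold' ⊆ 'at least one gold', P(both | at least one) = 6/55 / 34/55 = 3/17 ≈ 0.1765.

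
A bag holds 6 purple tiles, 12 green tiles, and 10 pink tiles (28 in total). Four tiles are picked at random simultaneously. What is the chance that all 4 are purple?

Unordered draws without replacement: count favorable combinations over C(28,4).
Favorable = C(6,4) · C(12,0) · C(10,0) = 15; total = C(28,4) = 20475.
P = 15/20475 = 1/1365 ≈ 0.0007.

1/1365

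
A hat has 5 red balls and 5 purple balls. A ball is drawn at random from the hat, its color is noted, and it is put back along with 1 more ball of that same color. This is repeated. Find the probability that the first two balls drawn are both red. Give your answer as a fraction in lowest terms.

After a red draw the hat holds 6 red out of 11.
P = (5/10)·(6/11) = 3/11 ≈ 0.2727.

3/11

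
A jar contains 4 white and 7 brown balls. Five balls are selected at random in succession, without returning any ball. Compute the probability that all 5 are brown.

Unordered draws without replacement: count favorable combinations over C(11,5).
Favorable = C(4,0) · C(7,5) = 21; total = C(11,5) = 462.
P = 21/462 = 1/22 ≈ 0.0455.

1/22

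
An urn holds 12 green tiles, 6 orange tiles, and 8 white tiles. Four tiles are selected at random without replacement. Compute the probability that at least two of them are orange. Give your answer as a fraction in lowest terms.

653/2990

Sum the hypergeometric tail for j = 2,…,4 orange tiles.
Favorable = C(6,2)·C(20,2) + C(6,3)·C(20,1) + C(6,4)·C(20,0) = 3265; total = C(26,4) = 14950.
P = 3265/14950 = 653/2990 ≈ 0.2184.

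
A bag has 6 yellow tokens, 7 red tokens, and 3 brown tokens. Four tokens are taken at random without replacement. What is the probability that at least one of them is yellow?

23/26

Use the complement: P(at least one yellow) = 1 − P(no yellow).
P(none) = C(10,4)/C(16,4) = 210/1820.
So P = 1 − 210/1820 = 23/26 ≈ 0.8846.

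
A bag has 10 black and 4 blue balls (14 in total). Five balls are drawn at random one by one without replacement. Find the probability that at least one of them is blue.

125/143

Use the complement: P(at least one blue) = 1 − P(no blue).
P(none) = C(10,5)/C(14,5) = 252/2002.
So P = 1 − 252/2002 = 125/143 ≈ 0.8741.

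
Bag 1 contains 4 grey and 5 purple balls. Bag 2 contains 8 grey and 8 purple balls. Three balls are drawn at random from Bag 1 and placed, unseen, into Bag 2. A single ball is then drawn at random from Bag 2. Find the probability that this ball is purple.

29/57

Condition on how many of the transferred balls are purple (from Bag 1: 5 purple of 9; then Bag 2 has 19 total).
  0 purple: C(5,0)C(4,3)/C(9,3) = 1/21; then P = 8/19
  1 purple: C(5,1)C(4,2)/C(9,3) = 5/14; then P = 9/19
  2 purple: C(5,2)C(4,1)/C(9,3) = 10/21; then P = 10/19
  3 purple: C(5,3)C(4,0)/C(9,3) = 5/42; then P = 11/19
P(purple from Bag 2) = 29/57 ≈ 0.5088.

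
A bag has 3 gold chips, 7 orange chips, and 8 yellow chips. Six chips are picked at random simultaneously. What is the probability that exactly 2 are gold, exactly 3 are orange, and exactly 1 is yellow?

10/221

Unordered draws without replacement: count favorable combinations over C(18,6).
Favorable = C(3,2) · C(7,3) · C(8,1) = 840; total = C(18,6) = 18564.
P = 840/18564 = 10/221 ≈ 0.0452.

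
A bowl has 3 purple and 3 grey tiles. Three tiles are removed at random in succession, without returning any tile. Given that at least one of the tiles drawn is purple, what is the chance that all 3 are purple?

P(all 3 purple) = C(3,3)/C(6,3) = 1/20; P(at least one purple) = 1 − C(3,3)/C(6,3) = 19/20.
Since 'all 3 purple' ⊆ 'at least one purple', P(all 3 | at least one) = 1/20 / 19/20 = 1/19 ≈ 0.0526.

1/19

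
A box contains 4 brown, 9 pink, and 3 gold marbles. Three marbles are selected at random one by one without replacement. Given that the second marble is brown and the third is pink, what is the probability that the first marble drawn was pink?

P(first=pink and the second marble is brown and the third is pink) = (9/16)·(4/15)·(8/14) = 3/35.
P(E) = Σ over first color = 9/280 + 3/35 + 9/280 = 3/20.
By Bayes, P(first=pink | E) = 3/35 / 3/20 = 4/7 ≈ 0.5714.

4/7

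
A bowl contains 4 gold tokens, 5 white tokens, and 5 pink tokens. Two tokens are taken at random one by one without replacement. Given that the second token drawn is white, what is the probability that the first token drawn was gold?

4/13

P(first=gold and the second token drawn is white) = (4/14)·(5/13) = 10/91.
P(the second token drawn is white) = Σ over first color = 10/91 + 10/91 + 25/182 = 5/14.
By Bayes, P(first=gold | the second token drawn is white) = 10/91 / 5/14 = 4/13 ≈ 0.3077.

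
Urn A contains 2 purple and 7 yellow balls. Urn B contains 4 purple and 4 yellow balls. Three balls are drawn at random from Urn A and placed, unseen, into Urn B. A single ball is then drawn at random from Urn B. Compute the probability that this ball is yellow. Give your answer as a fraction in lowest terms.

19/33

Condition on how many of the transferred balls are yellow (from Urn A: 7 yellow of 9; then Urn B has 11 total).
  1 yellow: C(7,1)C(2,2)/C(9,3) = 1/12; then P = 5/11
  2 yellow: C(7,2)C(2,1)/C(9,3) = 1/2; then P = 6/11
  3 yellow: C(7,3)C(2,0)/C(9,3) = 5/12; then P = 7/11
P(yellow from Urn B) = 19/33 ≈ 0.5758.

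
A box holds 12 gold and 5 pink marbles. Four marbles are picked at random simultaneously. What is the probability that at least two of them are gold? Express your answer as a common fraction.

Sum the hypergeometric tail for j = 2,…,4 gold marbles.
Favorable = C(12,2)·C(5,2) + C(12,3)·C(5,1) + C(12,4)·C(5,0) = 2255; total = C(17,4) = 2380.
P = 2255/2380 = 451/476 ≈ 0.9475.

451/476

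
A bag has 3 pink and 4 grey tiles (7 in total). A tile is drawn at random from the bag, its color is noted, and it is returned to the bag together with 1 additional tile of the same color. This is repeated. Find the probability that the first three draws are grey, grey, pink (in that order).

Track the composition after each reinforcement of +1.
P = (4/7) · (5/8) · (3/9) = 5/42 ≈ 0.1190.

5/42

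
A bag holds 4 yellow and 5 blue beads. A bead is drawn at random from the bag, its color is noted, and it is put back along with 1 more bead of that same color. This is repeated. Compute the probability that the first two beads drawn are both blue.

1/3

After a blue draw the bag holds 6 blue out of 10.
P = (5/9)·(6/10) = 1/3 ≈ 0.3333.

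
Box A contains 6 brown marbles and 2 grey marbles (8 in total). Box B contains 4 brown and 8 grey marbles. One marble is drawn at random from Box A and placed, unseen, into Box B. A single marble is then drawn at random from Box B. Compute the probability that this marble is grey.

Condition on how many of the transferred marbles are grey (from Box A: 2 grey of 8; then Box B has 13 total).
  0 grey: C(2,0)C(6,1)/C(8,1) = 3/4; then P = 8/13
  1 grey: C(2,1)C(6,0)/C(8,1) = 1/4; then P = 9/13
P(grey from Box B) = 33/52 ≈ 0.6346.

33/52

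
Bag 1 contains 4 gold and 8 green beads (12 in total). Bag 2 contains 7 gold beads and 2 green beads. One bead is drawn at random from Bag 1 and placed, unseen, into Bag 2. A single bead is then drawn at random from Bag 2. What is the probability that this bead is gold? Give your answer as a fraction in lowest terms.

Condition on how many of the transferred beads are gold (from Bag 1: 4 gold of 12; then Bag 2 has 10 total).
  0 gold: C(4,0)C(8,1)/C(12,1) = 2/3; then P = 7/10
  1 gold: C(4,1)C(8,0)/C(12,1) = 1/3; then P = 8/10
P(gold from Bag 2) = 11/15 ≈ 0.7333.

11/15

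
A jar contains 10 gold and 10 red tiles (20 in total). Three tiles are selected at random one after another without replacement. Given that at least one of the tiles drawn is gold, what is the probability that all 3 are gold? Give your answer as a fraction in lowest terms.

2/17

P(all 3 gold) = C(10,3)/C(20,3) = 2/19; P(at least one gold) = 1 − C(10,3)/C(20,3) = 17/19.
Since 'all 3 gold' ⊆ 'at least one gold', P(all 3 | at least one) = 2/19 / 17/19 = 2/17 ≈ 0.1176.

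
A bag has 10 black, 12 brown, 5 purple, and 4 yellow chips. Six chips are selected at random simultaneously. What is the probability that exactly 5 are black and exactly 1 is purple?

20/11687

Unordered draws without replacement: count favorable combinations over C(31,6).
Favorable = C(10,5) · C(12,0) · C(5,1) · C(4,0) = 1260; total = C(31,6) = 736281.
P = 1260/736281 = 20/11687 ≈ 0.0017.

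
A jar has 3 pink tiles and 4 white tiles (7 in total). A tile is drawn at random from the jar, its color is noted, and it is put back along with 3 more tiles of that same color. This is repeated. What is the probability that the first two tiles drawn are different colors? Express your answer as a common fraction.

12/35

Either white then pink, or pink then white; after the first draw the total is 10.
P = (4/7)·(3/10) + (3/7)·(4/10) = 12/35 ≈ 0.3429.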